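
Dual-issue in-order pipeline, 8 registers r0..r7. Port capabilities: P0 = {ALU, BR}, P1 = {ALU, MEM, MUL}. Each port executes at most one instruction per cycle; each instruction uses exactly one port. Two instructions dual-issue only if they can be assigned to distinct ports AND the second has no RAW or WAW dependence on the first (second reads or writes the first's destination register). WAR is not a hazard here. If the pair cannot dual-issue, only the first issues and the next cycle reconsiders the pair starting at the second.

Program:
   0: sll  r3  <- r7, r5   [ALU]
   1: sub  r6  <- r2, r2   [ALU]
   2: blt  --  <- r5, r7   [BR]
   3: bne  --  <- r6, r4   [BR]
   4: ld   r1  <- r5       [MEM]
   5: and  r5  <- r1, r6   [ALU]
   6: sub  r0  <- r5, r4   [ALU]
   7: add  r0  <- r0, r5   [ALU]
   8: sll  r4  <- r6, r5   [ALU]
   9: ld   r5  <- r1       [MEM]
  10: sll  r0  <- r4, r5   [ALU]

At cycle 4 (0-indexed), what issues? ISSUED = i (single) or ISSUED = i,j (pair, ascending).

[0] i0/i1  sll.ALU sub.ALU  -- 2-wide
[1] i2  blt.BR  -- no-port BR/BR
[2] i3/i4  bne.BR ld.MEM  -- 2-wide
[3] i5  and.ALU  -- RAW r5
[4] i6  sub.ALU  -- RAW+WAW r0
[5] i7/i8  add.ALU sll.ALU  -- 2-wide
[6] i9  ld.MEM  -- RAW r5
[7] i10  sll.ALU  -- tail

ISSUED = 6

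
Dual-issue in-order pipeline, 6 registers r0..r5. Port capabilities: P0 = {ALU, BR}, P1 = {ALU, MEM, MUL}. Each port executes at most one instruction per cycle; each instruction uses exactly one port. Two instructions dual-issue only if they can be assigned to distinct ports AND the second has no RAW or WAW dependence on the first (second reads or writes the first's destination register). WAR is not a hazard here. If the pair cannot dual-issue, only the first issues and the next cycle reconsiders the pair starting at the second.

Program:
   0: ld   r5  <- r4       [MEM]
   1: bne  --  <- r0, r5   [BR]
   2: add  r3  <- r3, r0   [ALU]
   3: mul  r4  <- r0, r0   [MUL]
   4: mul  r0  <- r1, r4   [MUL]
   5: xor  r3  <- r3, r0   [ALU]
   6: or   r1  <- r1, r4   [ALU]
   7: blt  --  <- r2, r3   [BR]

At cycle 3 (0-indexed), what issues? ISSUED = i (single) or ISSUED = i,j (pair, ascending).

0. ld @i0  | RAW r5
1. bne;add @i1+i2  | pair
2. mul @i3  | no-port MUL/MUL
3. mul @i4  | RAW r0
4. xor;or @i5+i6  | pair
5. blt @i7  | tail

ISSUED = 4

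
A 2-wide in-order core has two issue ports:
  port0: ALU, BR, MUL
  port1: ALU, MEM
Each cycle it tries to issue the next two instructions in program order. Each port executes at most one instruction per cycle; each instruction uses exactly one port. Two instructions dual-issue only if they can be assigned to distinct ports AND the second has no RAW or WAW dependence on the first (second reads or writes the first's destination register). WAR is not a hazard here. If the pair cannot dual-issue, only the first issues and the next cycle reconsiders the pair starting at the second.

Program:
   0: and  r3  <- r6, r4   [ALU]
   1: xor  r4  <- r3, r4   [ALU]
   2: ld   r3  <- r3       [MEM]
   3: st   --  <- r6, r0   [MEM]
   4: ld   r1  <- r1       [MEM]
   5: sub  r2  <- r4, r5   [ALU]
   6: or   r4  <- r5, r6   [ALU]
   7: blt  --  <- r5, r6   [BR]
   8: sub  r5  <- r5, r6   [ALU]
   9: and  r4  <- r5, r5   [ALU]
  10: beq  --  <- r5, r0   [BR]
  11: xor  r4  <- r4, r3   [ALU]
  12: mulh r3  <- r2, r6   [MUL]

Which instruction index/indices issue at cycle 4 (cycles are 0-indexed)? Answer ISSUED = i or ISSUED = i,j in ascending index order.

ISSUED = 6,7

c0: i0 and.ALU  RAW r3
c1: i1/i2 xor.ALU+ld.MEM  2-wide
c2: i3 st.MEM  no-port MEM/MEM
c3: i4/i5 ld.MEM+sub.ALU  2-wide
c4: i6/i7 or.ALU+blt.BR  2-wide
c5: i8 sub.ALU  RAW r5
c6: i9/i10 and.ALU+beq.BR  2-wide
c7: i11/i12 xor.ALU+mulh.MUL  2-wide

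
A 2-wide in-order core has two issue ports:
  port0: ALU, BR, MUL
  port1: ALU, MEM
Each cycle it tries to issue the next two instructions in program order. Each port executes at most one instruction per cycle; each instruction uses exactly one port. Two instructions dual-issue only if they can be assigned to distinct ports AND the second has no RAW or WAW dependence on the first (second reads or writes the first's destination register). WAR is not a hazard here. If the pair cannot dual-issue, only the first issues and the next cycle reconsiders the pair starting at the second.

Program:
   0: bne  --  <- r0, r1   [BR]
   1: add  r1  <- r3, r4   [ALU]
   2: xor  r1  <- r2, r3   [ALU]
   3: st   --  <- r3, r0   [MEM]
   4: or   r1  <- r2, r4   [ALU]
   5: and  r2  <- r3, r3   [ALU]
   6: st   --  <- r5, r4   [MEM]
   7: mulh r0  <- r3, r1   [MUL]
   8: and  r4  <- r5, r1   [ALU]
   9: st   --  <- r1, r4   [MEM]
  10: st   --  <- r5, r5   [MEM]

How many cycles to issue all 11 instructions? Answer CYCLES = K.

CYCLES = 7

[0] i0/i1  bne.BR+add.ALU  -- pair
[1] i2/i3  xor.ALU+st.MEM  -- pair
[2] i4/i5  or.ALU+and.ALU  -- pair
[3] i6/i7  st.MEM+mulh.MUL  -- pair
[4] i8  and.ALU  -- RAW r4
[5] i9  st.MEM  -- no-port MEM/MEM
[6] i10  st.MEM  -- tail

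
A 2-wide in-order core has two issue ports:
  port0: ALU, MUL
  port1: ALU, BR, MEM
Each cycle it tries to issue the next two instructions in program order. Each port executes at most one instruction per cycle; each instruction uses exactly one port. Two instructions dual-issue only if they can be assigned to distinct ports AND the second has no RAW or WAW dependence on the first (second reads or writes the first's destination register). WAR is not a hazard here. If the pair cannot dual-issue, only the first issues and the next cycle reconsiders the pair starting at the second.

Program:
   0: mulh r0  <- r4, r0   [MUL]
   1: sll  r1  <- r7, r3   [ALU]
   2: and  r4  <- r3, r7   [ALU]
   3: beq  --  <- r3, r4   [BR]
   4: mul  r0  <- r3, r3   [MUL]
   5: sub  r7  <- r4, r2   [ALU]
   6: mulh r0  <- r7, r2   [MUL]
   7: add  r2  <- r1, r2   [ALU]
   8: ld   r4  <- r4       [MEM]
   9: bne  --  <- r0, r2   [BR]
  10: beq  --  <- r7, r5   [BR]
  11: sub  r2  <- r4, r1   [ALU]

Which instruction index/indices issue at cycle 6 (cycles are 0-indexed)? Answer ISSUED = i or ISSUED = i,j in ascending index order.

ISSUED = 9

#0 head=0: mulh.MUL/sll.ALU i0,i1 dual
#1 head=2: and.ALU i2 RAW r4
#2 head=3: beq.BR/mul.MUL i3,i4 dual
#3 head=5: sub.ALU i5 RAW r7
#4 head=6: mulh.MUL/add.ALU i6,i7 dual
#5 head=8: ld.MEM i8 no-port MEM/BR
#6 head=9: bne.BR i9 no-port BR/BR
#7 head=10: beq.BR/sub.ALU i10,i11 dual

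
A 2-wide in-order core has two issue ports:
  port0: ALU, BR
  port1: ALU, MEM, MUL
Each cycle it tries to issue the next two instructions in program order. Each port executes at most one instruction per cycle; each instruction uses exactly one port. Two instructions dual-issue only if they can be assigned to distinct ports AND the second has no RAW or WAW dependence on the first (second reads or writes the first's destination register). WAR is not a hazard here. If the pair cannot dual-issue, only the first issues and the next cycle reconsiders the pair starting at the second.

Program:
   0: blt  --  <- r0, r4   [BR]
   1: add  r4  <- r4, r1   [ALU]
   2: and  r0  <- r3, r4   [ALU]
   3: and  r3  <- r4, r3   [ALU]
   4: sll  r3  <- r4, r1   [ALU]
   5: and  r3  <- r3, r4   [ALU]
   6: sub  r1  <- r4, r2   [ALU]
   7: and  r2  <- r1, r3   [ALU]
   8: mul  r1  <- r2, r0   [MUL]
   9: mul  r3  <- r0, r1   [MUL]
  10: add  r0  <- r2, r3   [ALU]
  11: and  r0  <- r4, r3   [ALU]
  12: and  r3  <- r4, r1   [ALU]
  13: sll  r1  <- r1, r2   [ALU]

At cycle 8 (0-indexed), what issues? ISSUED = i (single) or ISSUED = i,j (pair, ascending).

#0 head=0: blt add i0/i1 dual
#1 head=2: and and i2/i3 dual
#2 head=4: sll i4 RAW+WAW r3
#3 head=5: and sub i5/i6 dual
#4 head=7: and i7 RAW r2
#5 head=8: mul i8 no-port MUL/MUL
#6 head=9: mul i9 RAW r3
#7 head=10: add i10 WAW r0
#8 head=11: and and i11/i12 dual
#9 head=13: sll i13 tail

ISSUED = 11,12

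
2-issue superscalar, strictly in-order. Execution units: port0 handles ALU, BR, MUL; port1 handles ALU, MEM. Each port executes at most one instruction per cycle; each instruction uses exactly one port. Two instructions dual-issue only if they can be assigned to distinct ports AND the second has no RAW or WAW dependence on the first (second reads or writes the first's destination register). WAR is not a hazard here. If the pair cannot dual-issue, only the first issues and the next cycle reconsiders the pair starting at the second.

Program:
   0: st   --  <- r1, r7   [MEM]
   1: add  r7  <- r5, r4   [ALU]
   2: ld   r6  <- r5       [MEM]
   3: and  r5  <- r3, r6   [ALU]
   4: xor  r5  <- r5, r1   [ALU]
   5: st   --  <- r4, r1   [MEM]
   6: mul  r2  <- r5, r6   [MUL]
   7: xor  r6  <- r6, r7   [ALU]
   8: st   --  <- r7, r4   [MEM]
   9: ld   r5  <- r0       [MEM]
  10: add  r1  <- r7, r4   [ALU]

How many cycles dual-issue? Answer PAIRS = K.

PAIRS = 4

t=0 i0+i1:st.MEM;add.ALU ; pair
t=1 i2:ld.MEM ; RAW r6
t=2 i3:and.ALU ; RAW+WAW r5
t=3 i4+i5:xor.ALU;st.MEM ; pair
t=4 i6+i7:mul.MUL;xor.ALU ; pair
t=5 i8:st.MEM ; no-port MEM/MEM
t=6 i9+i10:ld.MEM;add.ALU ; pair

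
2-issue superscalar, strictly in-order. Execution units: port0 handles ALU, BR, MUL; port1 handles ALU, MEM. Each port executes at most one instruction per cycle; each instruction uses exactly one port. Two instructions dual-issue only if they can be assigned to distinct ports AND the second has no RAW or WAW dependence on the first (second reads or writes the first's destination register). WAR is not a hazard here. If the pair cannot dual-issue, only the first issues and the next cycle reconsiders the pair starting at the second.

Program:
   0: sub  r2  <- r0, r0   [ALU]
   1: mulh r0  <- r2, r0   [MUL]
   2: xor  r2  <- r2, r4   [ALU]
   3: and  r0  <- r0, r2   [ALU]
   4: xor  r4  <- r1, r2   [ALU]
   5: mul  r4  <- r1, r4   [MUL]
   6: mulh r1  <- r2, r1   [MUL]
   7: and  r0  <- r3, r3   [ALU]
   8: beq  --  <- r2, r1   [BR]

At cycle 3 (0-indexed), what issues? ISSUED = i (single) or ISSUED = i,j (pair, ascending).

ISSUED = 5

c0: i0 sub  RAW r2
c1: i1&i2 mulh/xor  pair
c2: i3&i4 and/xor  pair
c3: i5 mul  no-port MUL/MUL
c4: i6&i7 mulh/and  pair
c5: i8 beq  tail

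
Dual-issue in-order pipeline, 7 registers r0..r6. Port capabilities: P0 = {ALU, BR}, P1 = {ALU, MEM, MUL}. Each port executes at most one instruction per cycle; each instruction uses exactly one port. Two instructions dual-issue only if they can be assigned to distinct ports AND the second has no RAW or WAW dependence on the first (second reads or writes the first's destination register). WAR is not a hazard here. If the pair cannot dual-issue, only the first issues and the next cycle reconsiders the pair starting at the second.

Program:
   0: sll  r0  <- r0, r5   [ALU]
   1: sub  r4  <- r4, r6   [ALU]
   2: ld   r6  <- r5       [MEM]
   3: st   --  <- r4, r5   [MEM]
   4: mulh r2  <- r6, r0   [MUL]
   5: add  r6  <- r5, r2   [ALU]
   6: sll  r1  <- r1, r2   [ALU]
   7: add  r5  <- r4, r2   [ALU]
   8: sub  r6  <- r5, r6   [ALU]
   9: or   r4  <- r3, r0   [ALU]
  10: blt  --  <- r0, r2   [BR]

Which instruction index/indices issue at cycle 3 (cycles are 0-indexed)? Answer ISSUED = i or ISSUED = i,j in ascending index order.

t=0 i0/i1:sll.ALU/sub.ALU ; 2-wide
t=1 i2:ld.MEM ; no-port MEM/MEM
t=2 i3:st.MEM ; no-port MEM/MUL
t=3 i4:mulh.MUL ; RAW r2
t=4 i5/i6:add.ALU/sll.ALU ; 2-wide
t=5 i7:add.ALU ; RAW r5
t=6 i8/i9:sub.ALU/or.ALU ; 2-wide
t=7 i10:blt.BR ; tail

ISSUED = 4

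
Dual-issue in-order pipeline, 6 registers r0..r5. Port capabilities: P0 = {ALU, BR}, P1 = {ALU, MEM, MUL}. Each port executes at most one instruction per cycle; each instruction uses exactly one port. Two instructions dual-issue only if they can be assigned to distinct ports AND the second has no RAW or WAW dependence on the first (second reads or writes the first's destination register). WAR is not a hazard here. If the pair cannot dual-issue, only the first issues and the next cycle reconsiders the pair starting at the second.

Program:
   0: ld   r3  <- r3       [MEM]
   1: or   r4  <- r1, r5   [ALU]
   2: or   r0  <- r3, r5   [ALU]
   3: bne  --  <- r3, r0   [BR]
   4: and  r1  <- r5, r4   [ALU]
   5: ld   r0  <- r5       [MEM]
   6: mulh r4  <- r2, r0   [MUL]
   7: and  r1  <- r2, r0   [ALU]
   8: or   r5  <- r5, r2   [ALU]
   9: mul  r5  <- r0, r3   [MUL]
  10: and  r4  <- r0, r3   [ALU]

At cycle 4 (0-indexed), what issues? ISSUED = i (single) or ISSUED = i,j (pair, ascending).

#0 head=0: ld.MEM;or.ALU i0&i1 pair
#1 head=2: or.ALU i2 RAW r0
#2 head=3: bne.BR;and.ALU i3&i4 pair
#3 head=5: ld.MEM i5 no-port MEM/MUL
#4 head=6: mulh.MUL;and.ALU i6&i7 pair
#5 head=8: or.ALU i8 WAW r5
#6 head=9: mul.MUL;and.ALU i9&i10 pair

ISSUED = 6,7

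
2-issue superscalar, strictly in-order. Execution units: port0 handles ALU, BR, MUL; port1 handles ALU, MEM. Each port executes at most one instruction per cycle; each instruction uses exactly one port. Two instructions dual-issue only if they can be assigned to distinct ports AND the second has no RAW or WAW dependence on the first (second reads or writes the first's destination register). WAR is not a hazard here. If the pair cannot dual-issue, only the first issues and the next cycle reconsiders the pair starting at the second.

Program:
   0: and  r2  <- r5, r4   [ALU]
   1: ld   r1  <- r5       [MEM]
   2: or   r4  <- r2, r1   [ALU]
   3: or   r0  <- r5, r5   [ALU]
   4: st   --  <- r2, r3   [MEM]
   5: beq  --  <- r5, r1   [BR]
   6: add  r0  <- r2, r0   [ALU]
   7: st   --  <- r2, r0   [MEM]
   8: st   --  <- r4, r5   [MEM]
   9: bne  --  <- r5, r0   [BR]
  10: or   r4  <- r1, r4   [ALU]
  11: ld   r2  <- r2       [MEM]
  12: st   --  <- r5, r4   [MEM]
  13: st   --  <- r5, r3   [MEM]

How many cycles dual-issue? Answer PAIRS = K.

PAIRS = 5

[0] i0,i1  and;ld  -- 2-wide
[1] i2,i3  or;or  -- 2-wide
[2] i4,i5  st;beq  -- 2-wide
[3] i6  add  -- RAW r0
[4] i7  st  -- no-port MEM/MEM
[5] i8,i9  st;bne  -- 2-wide
[6] i10,i11  or;ld  -- 2-wide
[7] i12  st  -- no-port MEM/MEM
[8] i13  st  -- tail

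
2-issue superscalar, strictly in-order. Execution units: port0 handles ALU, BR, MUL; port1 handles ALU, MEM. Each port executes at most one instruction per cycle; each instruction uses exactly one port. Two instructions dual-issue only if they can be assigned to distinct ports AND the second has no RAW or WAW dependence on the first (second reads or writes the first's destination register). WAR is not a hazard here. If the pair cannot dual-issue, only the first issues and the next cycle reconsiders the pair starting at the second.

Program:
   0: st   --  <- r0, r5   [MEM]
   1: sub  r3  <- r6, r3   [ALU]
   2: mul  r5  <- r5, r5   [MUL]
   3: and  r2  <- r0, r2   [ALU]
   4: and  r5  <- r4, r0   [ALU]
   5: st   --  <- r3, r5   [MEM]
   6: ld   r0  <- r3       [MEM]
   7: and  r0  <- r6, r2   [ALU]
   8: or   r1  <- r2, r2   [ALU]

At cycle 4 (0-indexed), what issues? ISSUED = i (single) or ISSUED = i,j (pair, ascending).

ISSUED = 6

#0 head=0: st;sub i0,i1 dual
#1 head=2: mul;and i2,i3 dual
#2 head=4: and i4 RAW r5
#3 head=5: st i5 no-port MEM/MEM
#4 head=6: ld i6 WAW r0
#5 head=7: and;or i7,i8 dual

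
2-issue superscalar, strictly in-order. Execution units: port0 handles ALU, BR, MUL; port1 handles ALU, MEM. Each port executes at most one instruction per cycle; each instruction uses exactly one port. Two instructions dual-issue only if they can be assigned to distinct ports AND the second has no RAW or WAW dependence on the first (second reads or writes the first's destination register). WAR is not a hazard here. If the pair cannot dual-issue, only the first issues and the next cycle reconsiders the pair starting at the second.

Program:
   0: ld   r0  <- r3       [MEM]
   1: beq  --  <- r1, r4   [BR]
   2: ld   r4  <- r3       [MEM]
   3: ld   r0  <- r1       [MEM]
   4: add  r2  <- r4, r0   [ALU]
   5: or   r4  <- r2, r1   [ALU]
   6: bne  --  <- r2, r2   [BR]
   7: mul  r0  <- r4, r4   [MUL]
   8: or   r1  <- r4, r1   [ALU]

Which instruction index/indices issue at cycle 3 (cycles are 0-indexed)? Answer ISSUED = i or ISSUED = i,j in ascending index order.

ISSUED = 4

#0 head=0: ld+beq i0+i1 2-wide
#1 head=2: ld i2 no-port MEM/MEM
#2 head=3: ld i3 RAW r0
#3 head=4: add i4 RAW r2
#4 head=5: or+bne i5+i6 2-wide
#5 head=7: mul+or i7+i8 2-wide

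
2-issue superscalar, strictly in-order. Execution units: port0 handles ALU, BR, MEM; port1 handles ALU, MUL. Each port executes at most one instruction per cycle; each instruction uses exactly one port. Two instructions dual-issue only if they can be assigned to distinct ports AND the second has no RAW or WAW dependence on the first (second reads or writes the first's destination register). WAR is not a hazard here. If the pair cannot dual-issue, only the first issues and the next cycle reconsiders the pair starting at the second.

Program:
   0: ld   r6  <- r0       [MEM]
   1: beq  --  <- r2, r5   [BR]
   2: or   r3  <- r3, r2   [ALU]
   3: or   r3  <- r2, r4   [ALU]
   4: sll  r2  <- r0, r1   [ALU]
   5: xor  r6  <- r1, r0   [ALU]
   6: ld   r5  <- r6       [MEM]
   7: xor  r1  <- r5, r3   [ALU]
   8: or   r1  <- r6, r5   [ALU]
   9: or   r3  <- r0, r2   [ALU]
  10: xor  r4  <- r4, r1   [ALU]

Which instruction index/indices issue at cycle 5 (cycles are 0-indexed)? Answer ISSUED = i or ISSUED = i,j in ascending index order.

[0] i0  ld  -- no-port MEM/BR
[1] i1,i2  beq+or  -- dual
[2] i3,i4  or+sll  -- dual
[3] i5  xor  -- RAW r6
[4] i6  ld  -- RAW r5
[5] i7  xor  -- WAW r1
[6] i8,i9  or+or  -- dual
[7] i10  xor  -- tail

ISSUED = 7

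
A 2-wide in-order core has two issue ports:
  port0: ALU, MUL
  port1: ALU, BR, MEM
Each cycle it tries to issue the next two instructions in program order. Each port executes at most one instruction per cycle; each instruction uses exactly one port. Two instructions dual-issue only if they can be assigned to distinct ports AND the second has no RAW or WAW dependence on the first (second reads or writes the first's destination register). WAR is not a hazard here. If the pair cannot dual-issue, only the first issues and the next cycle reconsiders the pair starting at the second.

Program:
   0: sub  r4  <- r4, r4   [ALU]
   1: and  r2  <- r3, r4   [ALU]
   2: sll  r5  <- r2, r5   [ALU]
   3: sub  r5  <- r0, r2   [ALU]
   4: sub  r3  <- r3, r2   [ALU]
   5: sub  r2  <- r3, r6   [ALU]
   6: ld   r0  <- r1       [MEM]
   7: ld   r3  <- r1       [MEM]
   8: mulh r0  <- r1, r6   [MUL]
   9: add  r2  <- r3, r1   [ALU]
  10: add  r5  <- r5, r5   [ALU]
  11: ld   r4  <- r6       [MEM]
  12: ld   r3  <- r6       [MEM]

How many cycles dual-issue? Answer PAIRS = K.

#0 head=0: sub i0 RAW r4
#1 head=1: and i1 RAW r2
#2 head=2: sll i2 WAW r5
#3 head=3: sub;sub i3,i4 pair
#4 head=5: sub;ld i5,i6 pair
#5 head=7: ld;mulh i7,i8 pair
#6 head=9: add;add i9,i10 pair
#7 head=11: ld i11 no-port MEM/MEM
#8 head=12: ld i12 tail

PAIRS = 4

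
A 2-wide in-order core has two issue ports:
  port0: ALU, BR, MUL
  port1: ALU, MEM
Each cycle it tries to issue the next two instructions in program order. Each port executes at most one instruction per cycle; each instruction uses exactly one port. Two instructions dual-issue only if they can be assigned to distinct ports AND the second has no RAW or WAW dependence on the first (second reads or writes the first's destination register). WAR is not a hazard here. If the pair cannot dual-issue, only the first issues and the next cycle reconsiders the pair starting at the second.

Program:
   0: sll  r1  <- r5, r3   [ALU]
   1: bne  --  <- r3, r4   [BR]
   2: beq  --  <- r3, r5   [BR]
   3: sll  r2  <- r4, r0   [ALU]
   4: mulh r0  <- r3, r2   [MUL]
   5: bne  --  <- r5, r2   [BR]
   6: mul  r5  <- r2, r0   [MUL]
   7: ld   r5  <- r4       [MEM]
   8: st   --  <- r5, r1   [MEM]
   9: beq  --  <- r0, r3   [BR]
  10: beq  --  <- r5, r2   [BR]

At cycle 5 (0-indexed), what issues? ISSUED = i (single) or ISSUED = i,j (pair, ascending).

#0 head=0: sll+bne i0/i1 dual
#1 head=2: beq+sll i2/i3 dual
#2 head=4: mulh i4 no-port MUL/BR
#3 head=5: bne i5 no-port BR/MUL
#4 head=6: mul i6 WAW r5
#5 head=7: ld i7 no-port MEM/MEM
#6 head=8: st+beq i8/i9 dual
#7 head=10: beq i10 tail

ISSUED = 7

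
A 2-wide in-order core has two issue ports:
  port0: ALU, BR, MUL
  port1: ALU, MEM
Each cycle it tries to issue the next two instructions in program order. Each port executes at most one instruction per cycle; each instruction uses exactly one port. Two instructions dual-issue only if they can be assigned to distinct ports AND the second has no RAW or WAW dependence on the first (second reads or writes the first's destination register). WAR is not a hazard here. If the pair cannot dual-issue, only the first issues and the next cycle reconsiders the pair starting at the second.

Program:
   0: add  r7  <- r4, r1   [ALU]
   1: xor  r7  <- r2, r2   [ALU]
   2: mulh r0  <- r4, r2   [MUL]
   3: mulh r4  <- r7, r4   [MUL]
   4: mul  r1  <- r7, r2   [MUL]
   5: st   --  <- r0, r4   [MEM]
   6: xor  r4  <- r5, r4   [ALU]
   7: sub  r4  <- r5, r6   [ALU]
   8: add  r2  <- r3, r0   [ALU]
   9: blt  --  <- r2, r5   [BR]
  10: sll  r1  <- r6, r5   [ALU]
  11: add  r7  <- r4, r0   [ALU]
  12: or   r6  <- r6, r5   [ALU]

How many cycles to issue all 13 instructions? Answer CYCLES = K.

CYCLES = 8

[0] i0  add  -- WAW r7
[1] i1/i2  xor/mulh  -- pair
[2] i3  mulh  -- no-port MUL/MUL
[3] i4/i5  mul/st  -- pair
[4] i6  xor  -- WAW r4
[5] i7/i8  sub/add  -- pair
[6] i9/i10  blt/sll  -- pair
[7] i11/i12  add/or  -- pair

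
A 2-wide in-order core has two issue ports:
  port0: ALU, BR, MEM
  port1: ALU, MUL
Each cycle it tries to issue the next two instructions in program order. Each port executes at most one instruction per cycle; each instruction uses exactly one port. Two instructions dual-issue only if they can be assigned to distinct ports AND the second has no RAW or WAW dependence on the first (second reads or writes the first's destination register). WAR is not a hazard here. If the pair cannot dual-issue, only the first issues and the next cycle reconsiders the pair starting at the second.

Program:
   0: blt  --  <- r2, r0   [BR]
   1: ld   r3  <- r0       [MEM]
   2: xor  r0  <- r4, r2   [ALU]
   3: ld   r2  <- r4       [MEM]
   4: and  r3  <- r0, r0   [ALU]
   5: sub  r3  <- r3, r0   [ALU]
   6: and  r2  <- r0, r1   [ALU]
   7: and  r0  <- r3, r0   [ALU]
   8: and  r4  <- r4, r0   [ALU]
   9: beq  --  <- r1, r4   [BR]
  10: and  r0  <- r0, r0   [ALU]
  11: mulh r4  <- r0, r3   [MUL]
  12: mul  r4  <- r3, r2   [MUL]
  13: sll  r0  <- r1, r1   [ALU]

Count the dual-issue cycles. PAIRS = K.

PAIRS = 5

  cy0 -> i0 (blt) no-port BR/MEM
  cy1 -> i1,i2 (ld+xor) dual
  cy2 -> i3,i4 (ld+and) dual
  cy3 -> i5,i6 (sub+and) dual
  cy4 -> i7 (and) RAW r0
  cy5 -> i8 (and) RAW r4
  cy6 -> i9,i10 (beq+and) dual
  cy7 -> i11 (mulh) no-port MUL/MUL
  cy8 -> i12,i13 (mul+sll) dual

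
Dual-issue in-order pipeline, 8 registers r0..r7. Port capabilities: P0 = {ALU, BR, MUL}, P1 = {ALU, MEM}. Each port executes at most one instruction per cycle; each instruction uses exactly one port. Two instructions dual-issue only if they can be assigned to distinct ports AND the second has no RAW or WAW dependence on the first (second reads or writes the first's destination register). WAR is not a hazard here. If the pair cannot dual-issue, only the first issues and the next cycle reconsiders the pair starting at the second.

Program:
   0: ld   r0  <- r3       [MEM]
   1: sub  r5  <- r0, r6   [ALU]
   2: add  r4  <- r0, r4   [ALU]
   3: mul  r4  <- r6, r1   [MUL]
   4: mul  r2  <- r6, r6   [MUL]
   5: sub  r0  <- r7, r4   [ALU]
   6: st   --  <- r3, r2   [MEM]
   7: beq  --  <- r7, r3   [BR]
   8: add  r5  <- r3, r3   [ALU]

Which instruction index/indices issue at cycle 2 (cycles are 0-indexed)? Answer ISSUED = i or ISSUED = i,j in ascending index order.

ISSUED = 3

[0] i0  ld.MEM  -- RAW r0
[1] i1,i2  sub.ALU add.ALU  -- pair
[2] i3  mul.MUL  -- no-port MUL/MUL
[3] i4,i5  mul.MUL sub.ALU  -- pair
[4] i6,i7  st.MEM beq.BR  -- pair
[5] i8  add.ALU  -- tail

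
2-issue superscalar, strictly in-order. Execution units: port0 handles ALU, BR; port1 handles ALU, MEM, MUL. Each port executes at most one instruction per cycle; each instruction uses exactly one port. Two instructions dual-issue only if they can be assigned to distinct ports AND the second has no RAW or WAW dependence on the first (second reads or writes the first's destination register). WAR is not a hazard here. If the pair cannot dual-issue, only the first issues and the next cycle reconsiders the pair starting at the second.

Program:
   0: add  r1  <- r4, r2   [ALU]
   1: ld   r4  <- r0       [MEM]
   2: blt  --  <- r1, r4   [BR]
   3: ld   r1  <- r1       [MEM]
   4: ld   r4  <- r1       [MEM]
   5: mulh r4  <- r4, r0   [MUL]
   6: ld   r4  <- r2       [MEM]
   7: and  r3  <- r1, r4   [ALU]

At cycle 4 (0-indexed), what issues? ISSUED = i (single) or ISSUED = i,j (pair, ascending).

0. add ld @i0,i1  | 2-wide
1. blt ld @i2,i3  | 2-wide
2. ld @i4  | no-port MEM/MUL
3. mulh @i5  | no-port MUL/MEM
4. ld @i6  | RAW r4
5. and @i7  | tail

ISSUED = 6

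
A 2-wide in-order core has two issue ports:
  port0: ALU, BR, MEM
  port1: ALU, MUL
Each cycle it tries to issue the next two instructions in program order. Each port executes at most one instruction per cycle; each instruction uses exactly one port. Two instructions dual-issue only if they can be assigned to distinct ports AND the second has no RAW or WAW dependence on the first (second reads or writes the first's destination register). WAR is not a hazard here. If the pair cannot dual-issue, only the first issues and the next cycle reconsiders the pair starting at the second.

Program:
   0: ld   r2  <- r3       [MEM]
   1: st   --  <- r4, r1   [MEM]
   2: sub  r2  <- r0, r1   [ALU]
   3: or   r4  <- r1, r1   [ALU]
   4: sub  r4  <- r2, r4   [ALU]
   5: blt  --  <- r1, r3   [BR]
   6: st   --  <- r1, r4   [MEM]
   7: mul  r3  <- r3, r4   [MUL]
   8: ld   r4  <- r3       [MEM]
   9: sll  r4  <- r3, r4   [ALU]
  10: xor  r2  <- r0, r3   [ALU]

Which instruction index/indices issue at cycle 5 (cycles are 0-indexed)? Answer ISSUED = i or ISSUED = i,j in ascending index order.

[0] i0  ld.MEM  -- no-port MEM/MEM
[1] i1,i2  st.MEM sub.ALU  -- pair
[2] i3  or.ALU  -- RAW+WAW r4
[3] i4,i5  sub.ALU blt.BR  -- pair
[4] i6,i7  st.MEM mul.MUL  -- pair
[5] i8  ld.MEM  -- RAW+WAW r4
[6] i9,i10  sll.ALU xor.ALU  -- pair

ISSUED = 8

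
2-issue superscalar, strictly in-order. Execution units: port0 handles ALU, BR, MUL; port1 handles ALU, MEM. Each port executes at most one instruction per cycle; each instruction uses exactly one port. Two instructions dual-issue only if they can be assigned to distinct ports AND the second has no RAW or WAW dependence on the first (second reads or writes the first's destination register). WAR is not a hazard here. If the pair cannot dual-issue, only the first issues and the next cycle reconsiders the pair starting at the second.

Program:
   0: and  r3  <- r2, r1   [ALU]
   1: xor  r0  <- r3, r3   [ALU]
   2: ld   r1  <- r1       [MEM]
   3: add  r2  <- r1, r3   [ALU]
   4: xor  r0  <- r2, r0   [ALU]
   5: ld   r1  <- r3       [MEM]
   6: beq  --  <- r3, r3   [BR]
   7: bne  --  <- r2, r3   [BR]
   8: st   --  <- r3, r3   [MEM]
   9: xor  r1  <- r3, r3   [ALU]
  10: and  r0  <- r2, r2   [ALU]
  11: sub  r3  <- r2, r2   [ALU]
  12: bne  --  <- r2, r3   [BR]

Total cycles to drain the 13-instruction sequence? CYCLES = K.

CYCLES = 9

t=0 i0:and ; RAW r3
t=1 i1,i2:xor+ld ; pair
t=2 i3:add ; RAW r2
t=3 i4,i5:xor+ld ; pair
t=4 i6:beq ; no-port BR/BR
t=5 i7,i8:bne+st ; pair
t=6 i9,i10:xor+and ; pair
t=7 i11:sub ; RAW r3
t=8 i12:bne ; tail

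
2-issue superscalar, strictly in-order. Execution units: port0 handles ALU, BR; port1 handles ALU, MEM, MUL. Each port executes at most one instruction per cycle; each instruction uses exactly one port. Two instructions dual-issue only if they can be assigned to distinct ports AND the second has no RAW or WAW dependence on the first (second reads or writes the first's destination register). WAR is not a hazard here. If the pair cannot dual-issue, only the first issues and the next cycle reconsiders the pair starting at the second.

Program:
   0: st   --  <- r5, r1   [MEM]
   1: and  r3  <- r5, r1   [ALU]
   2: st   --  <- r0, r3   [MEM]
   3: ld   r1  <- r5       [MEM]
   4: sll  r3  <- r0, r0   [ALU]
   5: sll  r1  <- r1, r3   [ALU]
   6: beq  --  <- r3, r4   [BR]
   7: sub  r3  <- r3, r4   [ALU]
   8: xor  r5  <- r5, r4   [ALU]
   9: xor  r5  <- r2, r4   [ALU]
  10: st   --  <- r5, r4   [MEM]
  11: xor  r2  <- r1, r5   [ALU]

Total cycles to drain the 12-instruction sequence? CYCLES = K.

c0: i0/i1 st.MEM+and.ALU  pair
c1: i2 st.MEM  no-port MEM/MEM
c2: i3/i4 ld.MEM+sll.ALU  pair
c3: i5/i6 sll.ALU+beq.BR  pair
c4: i7/i8 sub.ALU+xor.ALU  pair
c5: i9 xor.ALU  RAW r5
c6: i10/i11 st.MEM+xor.ALU  pair

CYCLES = 7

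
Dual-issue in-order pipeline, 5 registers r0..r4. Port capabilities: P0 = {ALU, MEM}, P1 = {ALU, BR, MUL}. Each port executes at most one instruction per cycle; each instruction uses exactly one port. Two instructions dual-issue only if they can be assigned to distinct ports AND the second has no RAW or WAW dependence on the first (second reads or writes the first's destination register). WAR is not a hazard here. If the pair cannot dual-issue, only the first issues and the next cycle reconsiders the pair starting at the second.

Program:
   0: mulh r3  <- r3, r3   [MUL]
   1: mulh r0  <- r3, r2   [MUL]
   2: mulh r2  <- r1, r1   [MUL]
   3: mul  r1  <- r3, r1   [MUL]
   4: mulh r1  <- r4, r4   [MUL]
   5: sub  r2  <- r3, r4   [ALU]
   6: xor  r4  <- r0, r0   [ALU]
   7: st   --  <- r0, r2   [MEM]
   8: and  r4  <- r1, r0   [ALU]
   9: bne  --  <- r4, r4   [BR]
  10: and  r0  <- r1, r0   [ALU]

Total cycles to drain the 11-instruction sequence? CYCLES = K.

CYCLES = 8

  cy0 -> i0 (mulh.MUL) no-port MUL/MUL
  cy1 -> i1 (mulh.MUL) no-port MUL/MUL
  cy2 -> i2 (mulh.MUL) no-port MUL/MUL
  cy3 -> i3 (mul.MUL) no-port MUL/MUL
  cy4 -> i4,i5 (mulh.MUL sub.ALU) 2-wide
  cy5 -> i6,i7 (xor.ALU st.MEM) 2-wide
  cy6 -> i8 (and.ALU) RAW r4
  cy7 -> i9,i10 (bne.BR and.ALU) 2-wide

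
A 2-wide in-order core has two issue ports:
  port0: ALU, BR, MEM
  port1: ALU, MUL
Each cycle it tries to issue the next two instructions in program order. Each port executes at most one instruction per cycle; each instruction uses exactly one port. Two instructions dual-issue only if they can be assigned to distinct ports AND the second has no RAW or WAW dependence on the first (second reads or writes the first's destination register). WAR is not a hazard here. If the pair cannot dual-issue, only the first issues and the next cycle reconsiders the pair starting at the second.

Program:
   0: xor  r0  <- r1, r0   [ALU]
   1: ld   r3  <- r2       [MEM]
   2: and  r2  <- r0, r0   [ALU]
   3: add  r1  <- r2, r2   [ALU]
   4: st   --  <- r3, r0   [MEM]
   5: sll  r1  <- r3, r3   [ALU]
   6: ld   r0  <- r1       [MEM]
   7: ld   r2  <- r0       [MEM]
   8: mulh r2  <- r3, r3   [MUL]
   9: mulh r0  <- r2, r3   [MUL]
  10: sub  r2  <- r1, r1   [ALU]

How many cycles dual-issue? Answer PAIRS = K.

PAIRS = 3

  cy0 -> i0/i1 (xor+ld) 2-wide
  cy1 -> i2 (and) RAW r2
  cy2 -> i3/i4 (add+st) 2-wide
  cy3 -> i5 (sll) RAW r1
  cy4 -> i6 (ld) no-port MEM/MEM
  cy5 -> i7 (ld) WAW r2
  cy6 -> i8 (mulh) no-port MUL/MUL
  cy7 -> i9/i10 (mulh+sub) 2-wide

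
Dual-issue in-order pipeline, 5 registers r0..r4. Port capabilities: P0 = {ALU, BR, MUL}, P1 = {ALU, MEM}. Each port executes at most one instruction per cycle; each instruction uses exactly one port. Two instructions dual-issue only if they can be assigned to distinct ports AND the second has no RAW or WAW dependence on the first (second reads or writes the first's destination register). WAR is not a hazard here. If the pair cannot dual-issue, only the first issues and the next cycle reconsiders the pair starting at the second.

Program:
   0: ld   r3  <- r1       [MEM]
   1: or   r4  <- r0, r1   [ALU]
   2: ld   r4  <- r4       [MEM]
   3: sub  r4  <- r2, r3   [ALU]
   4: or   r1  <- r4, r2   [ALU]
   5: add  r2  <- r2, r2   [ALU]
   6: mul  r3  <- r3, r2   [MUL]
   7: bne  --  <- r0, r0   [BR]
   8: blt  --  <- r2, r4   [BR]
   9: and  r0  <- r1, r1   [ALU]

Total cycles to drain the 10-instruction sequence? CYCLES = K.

CYCLES = 7

t=0 i0&i1:ld.MEM or.ALU ; 2-wide
t=1 i2:ld.MEM ; WAW r4
t=2 i3:sub.ALU ; RAW r4
t=3 i4&i5:or.ALU add.ALU ; 2-wide
t=4 i6:mul.MUL ; no-port MUL/BR
t=5 i7:bne.BR ; no-port BR/BR
t=6 i8&i9:blt.BR and.ALU ; 2-wide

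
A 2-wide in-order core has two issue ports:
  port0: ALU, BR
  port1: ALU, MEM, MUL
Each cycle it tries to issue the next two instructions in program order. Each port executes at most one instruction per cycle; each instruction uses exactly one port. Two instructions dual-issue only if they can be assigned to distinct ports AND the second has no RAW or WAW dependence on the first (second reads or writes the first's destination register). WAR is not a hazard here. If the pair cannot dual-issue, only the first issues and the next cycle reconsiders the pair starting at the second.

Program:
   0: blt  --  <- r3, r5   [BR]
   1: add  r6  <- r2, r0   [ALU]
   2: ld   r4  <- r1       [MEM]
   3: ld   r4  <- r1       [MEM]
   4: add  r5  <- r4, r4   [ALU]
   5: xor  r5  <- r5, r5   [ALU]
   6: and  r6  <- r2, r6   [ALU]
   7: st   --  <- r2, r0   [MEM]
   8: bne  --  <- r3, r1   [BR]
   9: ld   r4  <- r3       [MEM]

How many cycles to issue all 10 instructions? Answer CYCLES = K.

  cy0 -> i0+i1 (blt add) 2-wide
  cy1 -> i2 (ld) no-port MEM/MEM
  cy2 -> i3 (ld) RAW r4
  cy3 -> i4 (add) RAW+WAW r5
  cy4 -> i5+i6 (xor and) 2-wide
  cy5 -> i7+i8 (st bne) 2-wide
  cy6 -> i9 (ld) tail

CYCLES = 7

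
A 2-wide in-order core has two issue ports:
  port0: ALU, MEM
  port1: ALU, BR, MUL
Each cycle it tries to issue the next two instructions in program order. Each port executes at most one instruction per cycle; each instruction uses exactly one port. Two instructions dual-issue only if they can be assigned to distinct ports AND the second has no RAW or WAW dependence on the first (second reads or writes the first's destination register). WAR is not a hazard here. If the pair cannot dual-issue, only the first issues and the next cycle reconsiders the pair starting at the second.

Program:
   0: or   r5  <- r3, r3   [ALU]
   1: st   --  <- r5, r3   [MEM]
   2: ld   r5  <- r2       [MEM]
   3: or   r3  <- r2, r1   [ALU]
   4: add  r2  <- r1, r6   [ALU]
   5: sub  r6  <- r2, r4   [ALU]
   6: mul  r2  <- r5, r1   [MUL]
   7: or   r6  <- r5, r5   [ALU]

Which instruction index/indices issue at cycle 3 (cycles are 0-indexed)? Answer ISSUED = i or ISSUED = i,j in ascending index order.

0. or.ALU @i0  | RAW r5
1. st.MEM @i1  | no-port MEM/MEM
2. ld.MEM;or.ALU @i2,i3  | 2-wide
3. add.ALU @i4  | RAW r2
4. sub.ALU;mul.MUL @i5,i6  | 2-wide
5. or.ALU @i7  | tail

ISSUED = 4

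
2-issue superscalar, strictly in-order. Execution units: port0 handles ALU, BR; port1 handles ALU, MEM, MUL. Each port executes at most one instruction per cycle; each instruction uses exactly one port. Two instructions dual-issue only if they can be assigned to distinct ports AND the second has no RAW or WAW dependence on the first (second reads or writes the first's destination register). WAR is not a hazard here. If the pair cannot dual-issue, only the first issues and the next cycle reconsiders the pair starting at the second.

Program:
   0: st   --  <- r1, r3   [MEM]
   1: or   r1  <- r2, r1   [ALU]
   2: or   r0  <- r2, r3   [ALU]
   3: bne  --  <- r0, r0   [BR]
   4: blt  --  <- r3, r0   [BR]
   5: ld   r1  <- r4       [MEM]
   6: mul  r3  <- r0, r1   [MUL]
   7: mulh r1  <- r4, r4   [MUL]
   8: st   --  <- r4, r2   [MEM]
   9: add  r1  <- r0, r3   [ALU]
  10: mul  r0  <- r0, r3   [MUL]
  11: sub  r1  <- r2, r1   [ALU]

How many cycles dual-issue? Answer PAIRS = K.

[0] i0&i1  st.MEM+or.ALU  -- 2-wide
[1] i2  or.ALU  -- RAW r0
[2] i3  bne.BR  -- no-port BR/BR
[3] i4&i5  blt.BR+ld.MEM  -- 2-wide
[4] i6  mul.MUL  -- no-port MUL/MUL
[5] i7  mulh.MUL  -- no-port MUL/MEM
[6] i8&i9  st.MEM+add.ALU  -- 2-wide
[7] i10&i11  mul.MUL+sub.ALU  -- 2-wide

PAIRS = 4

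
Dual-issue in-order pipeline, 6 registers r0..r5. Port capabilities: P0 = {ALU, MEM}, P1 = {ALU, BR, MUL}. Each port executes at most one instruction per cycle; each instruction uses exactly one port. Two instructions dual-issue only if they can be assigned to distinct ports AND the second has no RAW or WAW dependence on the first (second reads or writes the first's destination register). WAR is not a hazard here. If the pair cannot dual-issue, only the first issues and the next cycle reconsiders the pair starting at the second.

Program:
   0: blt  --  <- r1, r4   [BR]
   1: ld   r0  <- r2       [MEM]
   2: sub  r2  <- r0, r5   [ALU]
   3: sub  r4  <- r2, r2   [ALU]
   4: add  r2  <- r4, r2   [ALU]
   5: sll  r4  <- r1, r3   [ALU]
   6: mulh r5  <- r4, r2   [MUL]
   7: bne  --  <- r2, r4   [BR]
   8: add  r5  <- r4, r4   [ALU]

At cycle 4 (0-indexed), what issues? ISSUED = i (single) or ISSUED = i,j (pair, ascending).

#0 head=0: blt.BR;ld.MEM i0&i1 2-wide
#1 head=2: sub.ALU i2 RAW r2
#2 head=3: sub.ALU i3 RAW r4
#3 head=4: add.ALU;sll.ALU i4&i5 2-wide
#4 head=6: mulh.MUL i6 no-port MUL/BR
#5 head=7: bne.BR;add.ALU i7&i8 2-wide

ISSUED = 6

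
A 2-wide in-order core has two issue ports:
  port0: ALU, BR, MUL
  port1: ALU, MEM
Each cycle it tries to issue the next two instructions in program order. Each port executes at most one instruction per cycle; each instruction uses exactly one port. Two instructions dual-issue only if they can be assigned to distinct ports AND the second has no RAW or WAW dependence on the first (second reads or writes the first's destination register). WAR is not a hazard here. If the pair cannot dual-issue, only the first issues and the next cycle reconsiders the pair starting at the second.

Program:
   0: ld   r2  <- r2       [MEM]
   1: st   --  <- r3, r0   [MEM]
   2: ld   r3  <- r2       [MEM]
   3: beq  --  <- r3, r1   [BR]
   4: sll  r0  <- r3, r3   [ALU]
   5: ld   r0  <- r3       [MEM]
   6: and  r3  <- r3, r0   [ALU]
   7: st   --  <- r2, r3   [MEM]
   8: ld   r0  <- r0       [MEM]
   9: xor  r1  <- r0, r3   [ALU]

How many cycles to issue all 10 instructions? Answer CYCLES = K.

  cy0 -> i0 (ld.MEM) no-port MEM/MEM
  cy1 -> i1 (st.MEM) no-port MEM/MEM
  cy2 -> i2 (ld.MEM) RAW r3
  cy3 -> i3&i4 (beq.BR sll.ALU) dual
  cy4 -> i5 (ld.MEM) RAW r0
  cy5 -> i6 (and.ALU) RAW r3
  cy6 -> i7 (st.MEM) no-port MEM/MEM
  cy7 -> i8 (ld.MEM) RAW r0
  cy8 -> i9 (xor.ALU) tail

CYCLES = 9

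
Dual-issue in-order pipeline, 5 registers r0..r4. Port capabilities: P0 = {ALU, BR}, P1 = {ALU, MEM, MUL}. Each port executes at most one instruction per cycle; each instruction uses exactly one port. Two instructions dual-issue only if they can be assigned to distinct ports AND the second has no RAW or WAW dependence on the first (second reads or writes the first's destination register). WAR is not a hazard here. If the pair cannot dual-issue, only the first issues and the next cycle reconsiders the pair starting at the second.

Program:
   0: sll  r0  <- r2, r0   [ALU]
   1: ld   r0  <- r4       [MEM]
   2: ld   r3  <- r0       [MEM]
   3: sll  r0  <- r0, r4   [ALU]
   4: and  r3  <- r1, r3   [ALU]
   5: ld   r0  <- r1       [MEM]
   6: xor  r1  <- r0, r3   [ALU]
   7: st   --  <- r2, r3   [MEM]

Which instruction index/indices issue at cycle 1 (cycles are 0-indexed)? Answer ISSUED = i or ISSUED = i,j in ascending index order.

ISSUED = 1

  cy0 -> i0 (sll.ALU) WAW r0
  cy1 -> i1 (ld.MEM) no-port MEM/MEM
  cy2 -> i2+i3 (ld.MEM/sll.ALU) 2-wide
  cy3 -> i4+i5 (and.ALU/ld.MEM) 2-wide
  cy4 -> i6+i7 (xor.ALU/st.MEM) 2-wide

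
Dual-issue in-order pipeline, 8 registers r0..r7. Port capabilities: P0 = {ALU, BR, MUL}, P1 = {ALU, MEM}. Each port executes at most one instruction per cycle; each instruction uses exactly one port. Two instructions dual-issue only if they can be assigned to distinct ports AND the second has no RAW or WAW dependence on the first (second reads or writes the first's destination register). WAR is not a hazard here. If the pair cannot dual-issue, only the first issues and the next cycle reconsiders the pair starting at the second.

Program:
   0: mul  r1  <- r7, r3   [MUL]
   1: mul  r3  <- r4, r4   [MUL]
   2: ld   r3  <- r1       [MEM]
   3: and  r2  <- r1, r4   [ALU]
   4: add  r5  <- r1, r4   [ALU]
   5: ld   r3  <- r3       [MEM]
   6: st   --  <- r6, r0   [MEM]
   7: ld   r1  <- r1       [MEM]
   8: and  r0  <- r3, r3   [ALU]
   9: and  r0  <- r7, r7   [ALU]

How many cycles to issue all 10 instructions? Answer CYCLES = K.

0. mul @i0  | no-port MUL/MUL
1. mul @i1  | WAW r3
2. ld/and @i2+i3  | dual
3. add/ld @i4+i5  | dual
4. st @i6  | no-port MEM/MEM
5. ld/and @i7+i8  | dual
6. and @i9  | tail

CYCLES = 7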